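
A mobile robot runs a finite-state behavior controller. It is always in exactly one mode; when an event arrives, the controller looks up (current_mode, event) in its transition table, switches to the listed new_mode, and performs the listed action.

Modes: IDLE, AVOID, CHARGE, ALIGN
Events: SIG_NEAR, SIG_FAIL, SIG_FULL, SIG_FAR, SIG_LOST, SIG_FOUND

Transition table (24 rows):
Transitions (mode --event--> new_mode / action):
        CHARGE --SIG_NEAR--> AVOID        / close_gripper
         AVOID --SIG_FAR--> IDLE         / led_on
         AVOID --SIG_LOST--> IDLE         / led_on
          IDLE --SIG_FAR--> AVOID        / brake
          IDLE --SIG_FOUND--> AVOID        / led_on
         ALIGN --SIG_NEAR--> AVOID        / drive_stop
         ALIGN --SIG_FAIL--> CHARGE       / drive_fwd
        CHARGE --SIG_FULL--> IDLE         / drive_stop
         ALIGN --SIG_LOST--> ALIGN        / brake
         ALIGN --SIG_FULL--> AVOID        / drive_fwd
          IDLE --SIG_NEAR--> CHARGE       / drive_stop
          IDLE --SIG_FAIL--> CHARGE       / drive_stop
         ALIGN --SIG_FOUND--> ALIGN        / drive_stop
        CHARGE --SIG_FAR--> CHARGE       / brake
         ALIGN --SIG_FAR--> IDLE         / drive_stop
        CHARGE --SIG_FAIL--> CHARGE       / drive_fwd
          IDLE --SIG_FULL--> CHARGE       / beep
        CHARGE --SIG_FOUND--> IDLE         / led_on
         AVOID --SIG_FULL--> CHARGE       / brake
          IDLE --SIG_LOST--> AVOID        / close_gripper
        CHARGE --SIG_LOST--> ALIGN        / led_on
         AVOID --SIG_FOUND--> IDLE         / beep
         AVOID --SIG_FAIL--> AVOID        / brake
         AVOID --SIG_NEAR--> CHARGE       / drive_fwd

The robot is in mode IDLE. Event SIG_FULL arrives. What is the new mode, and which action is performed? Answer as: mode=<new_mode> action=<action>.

mode=CHARGE action=beep

current mode = IDLE; filter table to that mode:
  (IDLE, SIG_FAR) → (AVOID, brake)
  (IDLE, SIG_FOUND) → (AVOID, led_on)
  (IDLE, SIG_NEAR) → (CHARGE, drive_stop)
  (IDLE, SIG_FAIL) → (CHARGE, drive_stop)
  (IDLE, SIG_FULL) → (CHARGE, beep)  ← event matches
  (IDLE, SIG_LOST) → (AVOID, close_gripper)
event = SIG_FULL selects (CHARGE, beep)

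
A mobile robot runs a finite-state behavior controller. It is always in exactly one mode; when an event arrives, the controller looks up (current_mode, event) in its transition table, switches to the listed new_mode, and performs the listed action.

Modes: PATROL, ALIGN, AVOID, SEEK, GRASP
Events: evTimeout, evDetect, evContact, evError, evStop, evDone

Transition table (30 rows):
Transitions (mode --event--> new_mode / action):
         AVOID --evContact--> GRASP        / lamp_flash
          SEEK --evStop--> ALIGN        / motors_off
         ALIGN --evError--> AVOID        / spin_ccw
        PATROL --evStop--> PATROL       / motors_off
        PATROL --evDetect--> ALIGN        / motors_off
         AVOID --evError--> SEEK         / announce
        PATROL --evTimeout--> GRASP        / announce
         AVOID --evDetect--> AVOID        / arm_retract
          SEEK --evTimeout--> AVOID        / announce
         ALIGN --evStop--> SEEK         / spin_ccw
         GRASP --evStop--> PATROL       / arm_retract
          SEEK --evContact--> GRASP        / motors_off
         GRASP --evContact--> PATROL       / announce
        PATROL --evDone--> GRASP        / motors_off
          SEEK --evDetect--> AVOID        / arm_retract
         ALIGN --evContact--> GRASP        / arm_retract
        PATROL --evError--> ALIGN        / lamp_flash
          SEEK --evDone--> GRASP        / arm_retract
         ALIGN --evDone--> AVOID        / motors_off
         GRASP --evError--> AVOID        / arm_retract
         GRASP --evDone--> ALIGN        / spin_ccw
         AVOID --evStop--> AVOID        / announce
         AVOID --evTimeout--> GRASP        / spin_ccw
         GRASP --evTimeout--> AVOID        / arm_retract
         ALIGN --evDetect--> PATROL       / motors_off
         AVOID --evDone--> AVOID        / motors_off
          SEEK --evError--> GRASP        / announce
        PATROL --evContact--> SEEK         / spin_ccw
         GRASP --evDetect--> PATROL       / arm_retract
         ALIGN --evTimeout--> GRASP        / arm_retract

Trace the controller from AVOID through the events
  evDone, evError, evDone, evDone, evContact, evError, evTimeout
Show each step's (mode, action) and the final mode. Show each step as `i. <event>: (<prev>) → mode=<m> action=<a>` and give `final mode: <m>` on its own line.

final mode: GRASP

1. evDone: (AVOID) → mode=AVOID action=motors_off
2. evError: (AVOID) → mode=SEEK action=announce
3. evDone: (SEEK) → mode=GRASP action=arm_retract
4. evDone: (GRASP) → mode=ALIGN action=spin_ccw
5. evContact: (ALIGN) → mode=GRASP action=arm_retract
6. evError: (GRASP) → mode=AVOID action=arm_retract
7. evTimeout: (AVOID) → mode=GRASP action=spin_ccw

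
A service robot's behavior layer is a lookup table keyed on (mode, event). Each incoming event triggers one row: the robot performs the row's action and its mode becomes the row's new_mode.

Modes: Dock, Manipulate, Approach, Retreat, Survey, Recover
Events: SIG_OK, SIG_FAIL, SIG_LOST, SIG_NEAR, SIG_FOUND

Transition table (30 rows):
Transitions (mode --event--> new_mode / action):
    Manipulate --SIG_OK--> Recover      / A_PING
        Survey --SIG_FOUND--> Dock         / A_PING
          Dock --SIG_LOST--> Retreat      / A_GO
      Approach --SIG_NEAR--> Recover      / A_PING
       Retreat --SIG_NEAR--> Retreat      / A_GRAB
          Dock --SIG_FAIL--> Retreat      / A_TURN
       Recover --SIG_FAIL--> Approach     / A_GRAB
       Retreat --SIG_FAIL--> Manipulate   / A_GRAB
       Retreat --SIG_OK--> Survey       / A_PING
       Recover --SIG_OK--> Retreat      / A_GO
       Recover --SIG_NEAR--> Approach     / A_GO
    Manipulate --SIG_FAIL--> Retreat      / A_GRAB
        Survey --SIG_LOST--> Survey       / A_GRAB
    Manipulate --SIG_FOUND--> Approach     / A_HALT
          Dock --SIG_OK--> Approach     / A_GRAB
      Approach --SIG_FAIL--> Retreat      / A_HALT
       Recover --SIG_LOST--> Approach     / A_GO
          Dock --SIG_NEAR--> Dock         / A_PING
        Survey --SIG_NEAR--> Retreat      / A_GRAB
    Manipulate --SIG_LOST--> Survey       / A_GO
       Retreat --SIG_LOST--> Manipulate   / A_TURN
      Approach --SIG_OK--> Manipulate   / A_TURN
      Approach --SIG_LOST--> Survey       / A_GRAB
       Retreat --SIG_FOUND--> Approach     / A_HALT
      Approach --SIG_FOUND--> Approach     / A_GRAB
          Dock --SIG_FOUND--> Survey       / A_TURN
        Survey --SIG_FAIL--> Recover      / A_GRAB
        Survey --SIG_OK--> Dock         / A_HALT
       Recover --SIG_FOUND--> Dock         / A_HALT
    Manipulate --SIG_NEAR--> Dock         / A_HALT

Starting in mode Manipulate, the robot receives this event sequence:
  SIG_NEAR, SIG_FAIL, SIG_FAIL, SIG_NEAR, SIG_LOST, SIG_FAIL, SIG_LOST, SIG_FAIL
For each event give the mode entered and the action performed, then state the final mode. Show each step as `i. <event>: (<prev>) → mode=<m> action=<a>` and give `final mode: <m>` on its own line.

1. SIG_NEAR: (Manipulate) → mode=Dock action=A_HALT
2. SIG_FAIL: (Dock) → mode=Retreat action=A_TURN
3. SIG_FAIL: (Retreat) → mode=Manipulate action=A_GRAB
4. SIG_NEAR: (Manipulate) → mode=Dock action=A_HALT
5. SIG_LOST: (Dock) → mode=Retreat action=A_GO
6. SIG_FAIL: (Retreat) → mode=Manipulate action=A_GRAB
7. SIG_LOST: (Manipulate) → mode=Survey action=A_GO
8. SIG_FAIL: (Survey) → mode=Recover action=A_GRAB

final mode: Recover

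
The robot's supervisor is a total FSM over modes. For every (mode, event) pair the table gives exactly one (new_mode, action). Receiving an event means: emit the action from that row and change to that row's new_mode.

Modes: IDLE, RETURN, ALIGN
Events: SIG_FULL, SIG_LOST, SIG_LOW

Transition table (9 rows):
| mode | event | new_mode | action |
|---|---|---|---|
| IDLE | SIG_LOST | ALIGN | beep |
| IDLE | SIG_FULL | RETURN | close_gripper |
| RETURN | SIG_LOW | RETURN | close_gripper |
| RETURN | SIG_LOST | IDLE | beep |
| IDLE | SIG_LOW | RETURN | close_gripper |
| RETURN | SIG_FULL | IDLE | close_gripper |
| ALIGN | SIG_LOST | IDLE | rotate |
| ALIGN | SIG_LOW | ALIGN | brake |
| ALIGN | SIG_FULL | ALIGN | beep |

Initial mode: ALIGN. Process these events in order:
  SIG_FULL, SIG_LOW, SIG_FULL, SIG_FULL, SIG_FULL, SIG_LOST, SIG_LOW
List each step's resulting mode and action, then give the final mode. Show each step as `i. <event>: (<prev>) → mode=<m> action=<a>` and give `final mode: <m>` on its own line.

1. SIG_FULL: (ALIGN) → mode=ALIGN action=beep
2. SIG_LOW: (ALIGN) → mode=ALIGN action=brake
3. SIG_FULL: (ALIGN) → mode=ALIGN action=beep
4. SIG_FULL: (ALIGN) → mode=ALIGN action=beep
5. SIG_FULL: (ALIGN) → mode=ALIGN action=beep
6. SIG_LOST: (ALIGN) → mode=IDLE action=rotate
7. SIG_LOW: (IDLE) → mode=RETURN action=close_gripper

final mode: RETURN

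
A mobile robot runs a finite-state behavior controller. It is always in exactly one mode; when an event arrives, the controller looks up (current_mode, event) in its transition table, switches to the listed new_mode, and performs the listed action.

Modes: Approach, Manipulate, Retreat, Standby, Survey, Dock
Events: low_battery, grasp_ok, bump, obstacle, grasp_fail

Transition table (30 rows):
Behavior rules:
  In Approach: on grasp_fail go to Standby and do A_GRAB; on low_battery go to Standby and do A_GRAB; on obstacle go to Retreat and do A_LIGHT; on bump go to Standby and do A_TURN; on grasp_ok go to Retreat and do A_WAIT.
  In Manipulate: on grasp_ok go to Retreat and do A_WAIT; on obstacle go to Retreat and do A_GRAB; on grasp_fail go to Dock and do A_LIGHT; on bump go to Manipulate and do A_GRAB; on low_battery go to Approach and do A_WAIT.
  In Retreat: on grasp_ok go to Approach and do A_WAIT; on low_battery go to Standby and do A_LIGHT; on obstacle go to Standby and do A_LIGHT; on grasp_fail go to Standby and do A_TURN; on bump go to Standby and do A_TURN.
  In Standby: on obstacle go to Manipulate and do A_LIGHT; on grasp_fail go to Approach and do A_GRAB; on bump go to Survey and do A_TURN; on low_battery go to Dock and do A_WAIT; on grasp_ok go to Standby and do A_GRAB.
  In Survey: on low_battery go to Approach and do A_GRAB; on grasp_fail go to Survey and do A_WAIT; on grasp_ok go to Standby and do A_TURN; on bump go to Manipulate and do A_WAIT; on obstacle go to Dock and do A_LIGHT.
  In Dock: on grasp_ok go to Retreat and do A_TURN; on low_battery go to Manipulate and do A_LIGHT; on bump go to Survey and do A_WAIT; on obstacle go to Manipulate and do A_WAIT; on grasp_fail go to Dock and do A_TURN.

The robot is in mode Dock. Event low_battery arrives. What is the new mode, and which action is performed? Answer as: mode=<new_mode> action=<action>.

current mode = Dock; filter table to that mode:
  (Dock, grasp_ok) → (Retreat, A_TURN)
  (Dock, low_battery) → (Manipulate, A_LIGHT)  ← event matches
  (Dock, bump) → (Survey, A_WAIT)
  (Dock, obstacle) → (Manipulate, A_WAIT)
  (Dock, grasp_fail) → (Dock, A_TURN)
event = low_battery selects (Manipulate, A_LIGHT)

mode=Manipulate action=A_LIGHT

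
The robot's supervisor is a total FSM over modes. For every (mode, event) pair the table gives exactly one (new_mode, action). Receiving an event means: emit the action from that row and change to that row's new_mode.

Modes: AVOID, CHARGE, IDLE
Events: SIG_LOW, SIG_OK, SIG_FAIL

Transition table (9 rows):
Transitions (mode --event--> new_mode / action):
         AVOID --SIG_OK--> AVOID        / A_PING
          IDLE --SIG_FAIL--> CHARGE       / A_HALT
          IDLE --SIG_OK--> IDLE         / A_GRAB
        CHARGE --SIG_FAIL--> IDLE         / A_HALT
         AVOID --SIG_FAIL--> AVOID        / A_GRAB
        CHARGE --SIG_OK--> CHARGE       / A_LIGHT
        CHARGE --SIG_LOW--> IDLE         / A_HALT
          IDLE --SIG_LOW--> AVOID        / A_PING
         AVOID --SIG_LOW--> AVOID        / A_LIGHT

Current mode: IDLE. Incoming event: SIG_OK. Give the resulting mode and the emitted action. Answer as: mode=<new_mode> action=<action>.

current mode = IDLE; filter table to that mode:
  (IDLE, SIG_FAIL) → (CHARGE, A_HALT)
  (IDLE, SIG_OK) → (IDLE, A_GRAB)  ← event matches
  (IDLE, SIG_LOW) → (AVOID, A_PING)
event = SIG_OK selects (IDLE, A_GRAB)

mode=IDLE action=A_GRAB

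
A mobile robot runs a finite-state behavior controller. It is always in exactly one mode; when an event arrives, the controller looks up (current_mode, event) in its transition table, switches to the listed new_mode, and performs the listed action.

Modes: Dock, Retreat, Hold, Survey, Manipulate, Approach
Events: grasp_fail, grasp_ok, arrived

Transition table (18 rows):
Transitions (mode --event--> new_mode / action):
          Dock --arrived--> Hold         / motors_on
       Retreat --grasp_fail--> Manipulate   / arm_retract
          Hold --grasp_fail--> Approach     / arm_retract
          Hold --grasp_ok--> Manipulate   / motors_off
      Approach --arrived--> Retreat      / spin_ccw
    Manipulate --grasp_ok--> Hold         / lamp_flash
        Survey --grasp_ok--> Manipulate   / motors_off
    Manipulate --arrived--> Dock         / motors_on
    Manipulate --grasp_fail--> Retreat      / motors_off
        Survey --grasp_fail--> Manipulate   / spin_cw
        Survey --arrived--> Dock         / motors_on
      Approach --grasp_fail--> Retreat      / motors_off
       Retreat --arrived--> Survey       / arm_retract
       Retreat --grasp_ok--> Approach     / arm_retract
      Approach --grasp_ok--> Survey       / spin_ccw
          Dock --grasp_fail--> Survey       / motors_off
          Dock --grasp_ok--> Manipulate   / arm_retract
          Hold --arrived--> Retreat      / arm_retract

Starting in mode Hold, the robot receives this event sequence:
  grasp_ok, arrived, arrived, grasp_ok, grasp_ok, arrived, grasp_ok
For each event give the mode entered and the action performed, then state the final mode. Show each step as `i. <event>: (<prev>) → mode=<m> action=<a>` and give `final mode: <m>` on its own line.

final mode: Approach

1. grasp_ok: (Hold) → mode=Manipulate action=motors_off
2. arrived: (Manipulate) → mode=Dock action=motors_on
3. arrived: (Dock) → mode=Hold action=motors_on
4. grasp_ok: (Hold) → mode=Manipulate action=motors_off
5. grasp_ok: (Manipulate) → mode=Hold action=lamp_flash
6. arrived: (Hold) → mode=Retreat action=arm_retract
7. grasp_ok: (Retreat) → mode=Approach action=arm_retract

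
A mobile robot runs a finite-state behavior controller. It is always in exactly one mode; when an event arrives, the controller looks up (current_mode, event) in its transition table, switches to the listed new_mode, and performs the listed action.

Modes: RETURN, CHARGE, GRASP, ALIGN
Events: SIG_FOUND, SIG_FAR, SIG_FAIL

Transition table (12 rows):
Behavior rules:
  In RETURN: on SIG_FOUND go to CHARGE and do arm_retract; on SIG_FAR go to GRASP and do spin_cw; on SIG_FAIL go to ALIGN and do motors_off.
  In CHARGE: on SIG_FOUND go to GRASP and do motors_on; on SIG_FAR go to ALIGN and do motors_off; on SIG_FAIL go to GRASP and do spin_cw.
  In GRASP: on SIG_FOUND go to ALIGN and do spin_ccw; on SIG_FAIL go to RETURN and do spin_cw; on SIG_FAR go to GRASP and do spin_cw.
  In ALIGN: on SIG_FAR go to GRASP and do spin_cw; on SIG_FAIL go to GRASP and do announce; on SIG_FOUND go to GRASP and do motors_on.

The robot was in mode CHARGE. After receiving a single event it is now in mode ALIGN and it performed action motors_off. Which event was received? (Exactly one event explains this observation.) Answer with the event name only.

try SIG_FOUND: (CHARGE, SIG_FOUND) → (GRASP, motors_on)
try SIG_FAR: (CHARGE, SIG_FAR) → (ALIGN, motors_off)  ← matches
try SIG_FAIL: (CHARGE, SIG_FAIL) → (GRASP, spin_cw)

SIG_FAR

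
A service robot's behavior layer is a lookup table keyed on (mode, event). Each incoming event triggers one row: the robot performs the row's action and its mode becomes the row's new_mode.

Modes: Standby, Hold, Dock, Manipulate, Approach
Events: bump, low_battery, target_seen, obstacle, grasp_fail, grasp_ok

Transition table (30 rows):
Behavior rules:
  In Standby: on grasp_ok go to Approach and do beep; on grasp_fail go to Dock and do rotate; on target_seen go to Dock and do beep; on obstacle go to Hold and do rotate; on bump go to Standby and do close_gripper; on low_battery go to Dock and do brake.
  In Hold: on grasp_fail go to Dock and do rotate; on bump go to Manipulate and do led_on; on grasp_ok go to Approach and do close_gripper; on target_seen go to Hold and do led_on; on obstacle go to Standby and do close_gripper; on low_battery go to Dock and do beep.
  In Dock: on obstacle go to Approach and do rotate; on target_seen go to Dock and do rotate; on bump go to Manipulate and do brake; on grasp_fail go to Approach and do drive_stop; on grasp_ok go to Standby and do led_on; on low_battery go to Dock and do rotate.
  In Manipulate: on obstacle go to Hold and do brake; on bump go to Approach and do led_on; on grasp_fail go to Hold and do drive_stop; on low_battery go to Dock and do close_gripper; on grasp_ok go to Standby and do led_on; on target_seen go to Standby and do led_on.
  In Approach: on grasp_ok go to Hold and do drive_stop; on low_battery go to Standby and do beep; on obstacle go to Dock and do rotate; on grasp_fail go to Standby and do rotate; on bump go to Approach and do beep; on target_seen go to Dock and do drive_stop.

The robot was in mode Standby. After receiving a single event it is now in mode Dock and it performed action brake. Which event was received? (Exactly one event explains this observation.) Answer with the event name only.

try bump: (Standby, bump) → (Standby, close_gripper)
try low_battery: (Standby, low_battery) → (Dock, brake)  ← matches
try target_seen: (Standby, target_seen) → (Dock, beep)
try obstacle: (Standby, obstacle) → (Hold, rotate)
try grasp_fail: (Standby, grasp_fail) → (Dock, rotate)
try grasp_ok: (Standby, grasp_ok) → (Approach, beep)

low_battery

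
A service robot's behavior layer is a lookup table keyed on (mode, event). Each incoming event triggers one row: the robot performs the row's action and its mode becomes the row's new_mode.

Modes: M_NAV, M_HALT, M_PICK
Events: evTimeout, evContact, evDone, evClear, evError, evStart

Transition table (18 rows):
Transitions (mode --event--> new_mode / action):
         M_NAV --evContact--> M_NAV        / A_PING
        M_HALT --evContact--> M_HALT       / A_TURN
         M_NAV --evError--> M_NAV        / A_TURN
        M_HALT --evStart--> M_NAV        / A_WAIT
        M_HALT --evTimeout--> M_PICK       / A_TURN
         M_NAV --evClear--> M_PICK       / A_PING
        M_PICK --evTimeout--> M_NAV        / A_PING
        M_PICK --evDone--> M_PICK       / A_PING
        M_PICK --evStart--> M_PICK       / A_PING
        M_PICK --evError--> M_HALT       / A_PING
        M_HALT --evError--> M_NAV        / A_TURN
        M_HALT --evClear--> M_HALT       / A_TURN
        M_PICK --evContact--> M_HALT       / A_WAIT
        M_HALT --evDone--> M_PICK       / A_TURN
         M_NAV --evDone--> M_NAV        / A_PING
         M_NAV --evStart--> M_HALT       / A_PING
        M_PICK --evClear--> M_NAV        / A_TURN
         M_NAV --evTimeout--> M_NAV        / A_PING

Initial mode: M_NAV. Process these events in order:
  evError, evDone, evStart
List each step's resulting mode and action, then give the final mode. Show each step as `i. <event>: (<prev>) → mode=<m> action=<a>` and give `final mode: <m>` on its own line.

1. evError: (M_NAV) → mode=M_NAV action=A_TURN
2. evDone: (M_NAV) → mode=M_NAV action=A_PING
3. evStart: (M_NAV) → mode=M_HALT action=A_PING

final mode: M_HALT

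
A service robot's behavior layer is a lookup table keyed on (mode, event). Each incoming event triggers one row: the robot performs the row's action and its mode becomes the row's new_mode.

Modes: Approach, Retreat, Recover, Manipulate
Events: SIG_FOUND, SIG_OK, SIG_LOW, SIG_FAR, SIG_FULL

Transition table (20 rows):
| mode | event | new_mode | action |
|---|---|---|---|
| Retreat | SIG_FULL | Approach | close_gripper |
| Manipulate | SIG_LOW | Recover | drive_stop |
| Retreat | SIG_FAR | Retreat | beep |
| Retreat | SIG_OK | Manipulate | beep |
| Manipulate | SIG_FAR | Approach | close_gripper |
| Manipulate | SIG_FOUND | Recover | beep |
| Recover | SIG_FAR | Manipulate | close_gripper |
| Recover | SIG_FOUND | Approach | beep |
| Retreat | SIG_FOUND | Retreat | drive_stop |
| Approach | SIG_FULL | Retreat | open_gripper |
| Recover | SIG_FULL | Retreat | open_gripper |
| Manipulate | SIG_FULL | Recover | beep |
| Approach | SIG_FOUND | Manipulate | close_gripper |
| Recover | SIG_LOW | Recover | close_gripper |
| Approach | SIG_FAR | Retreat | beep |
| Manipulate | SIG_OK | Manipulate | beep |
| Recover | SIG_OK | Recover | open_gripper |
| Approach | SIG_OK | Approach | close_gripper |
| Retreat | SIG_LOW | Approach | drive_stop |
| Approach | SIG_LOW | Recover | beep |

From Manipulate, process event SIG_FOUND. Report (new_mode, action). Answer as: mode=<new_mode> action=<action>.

current mode = Manipulate; filter table to that mode:
  (Manipulate, SIG_LOW) → (Recover, drive_stop)
  (Manipulate, SIG_FAR) → (Approach, close_gripper)
  (Manipulate, SIG_FOUND) → (Recover, beep)  ← event matches
  (Manipulate, SIG_FULL) → (Recover, beep)
  (Manipulate, SIG_OK) → (Manipulate, beep)
event = SIG_FOUND selects (Recover, beep)

mode=Recover action=beep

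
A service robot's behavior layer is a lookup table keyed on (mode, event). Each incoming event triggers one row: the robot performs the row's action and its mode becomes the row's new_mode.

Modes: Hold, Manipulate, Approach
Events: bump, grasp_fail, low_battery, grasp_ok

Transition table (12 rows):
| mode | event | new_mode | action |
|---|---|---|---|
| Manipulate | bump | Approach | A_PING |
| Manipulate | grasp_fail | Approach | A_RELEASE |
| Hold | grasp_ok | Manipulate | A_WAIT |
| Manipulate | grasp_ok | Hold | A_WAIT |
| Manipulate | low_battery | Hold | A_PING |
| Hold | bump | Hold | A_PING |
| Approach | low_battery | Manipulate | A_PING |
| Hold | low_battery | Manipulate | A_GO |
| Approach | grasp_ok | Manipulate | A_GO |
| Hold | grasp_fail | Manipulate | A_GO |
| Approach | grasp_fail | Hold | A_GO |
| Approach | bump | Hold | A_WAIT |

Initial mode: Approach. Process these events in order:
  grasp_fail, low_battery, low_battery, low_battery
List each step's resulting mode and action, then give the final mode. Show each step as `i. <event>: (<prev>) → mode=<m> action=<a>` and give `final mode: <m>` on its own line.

1. grasp_fail: (Approach) → mode=Hold action=A_GO
2. low_battery: (Hold) → mode=Manipulate action=A_GO
3. low_battery: (Manipulate) → mode=Hold action=A_PING
4. low_battery: (Hold) → mode=Manipulate action=A_GO

final mode: Manipulate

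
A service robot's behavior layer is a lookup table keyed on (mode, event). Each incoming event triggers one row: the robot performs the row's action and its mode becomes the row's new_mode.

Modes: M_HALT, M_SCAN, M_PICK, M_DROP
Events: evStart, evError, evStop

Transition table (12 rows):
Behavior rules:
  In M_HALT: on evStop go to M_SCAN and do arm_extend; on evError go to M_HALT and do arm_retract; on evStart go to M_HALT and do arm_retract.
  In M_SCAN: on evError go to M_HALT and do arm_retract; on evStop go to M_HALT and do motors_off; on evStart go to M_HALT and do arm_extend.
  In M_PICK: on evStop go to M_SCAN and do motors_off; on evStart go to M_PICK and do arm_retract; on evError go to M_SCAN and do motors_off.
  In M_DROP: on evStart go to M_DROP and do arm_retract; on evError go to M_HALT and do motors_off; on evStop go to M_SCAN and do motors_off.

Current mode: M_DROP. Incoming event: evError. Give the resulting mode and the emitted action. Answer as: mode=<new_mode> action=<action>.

mode=M_HALT action=motors_off

current mode = M_DROP; filter table to that mode:
  (M_DROP, evStart) → (M_DROP, arm_retract)
  (M_DROP, evError) → (M_HALT, motors_off)  ← event matches
  (M_DROP, evStop) → (M_SCAN, motors_off)
event = evError selects (M_HALT, motors_off)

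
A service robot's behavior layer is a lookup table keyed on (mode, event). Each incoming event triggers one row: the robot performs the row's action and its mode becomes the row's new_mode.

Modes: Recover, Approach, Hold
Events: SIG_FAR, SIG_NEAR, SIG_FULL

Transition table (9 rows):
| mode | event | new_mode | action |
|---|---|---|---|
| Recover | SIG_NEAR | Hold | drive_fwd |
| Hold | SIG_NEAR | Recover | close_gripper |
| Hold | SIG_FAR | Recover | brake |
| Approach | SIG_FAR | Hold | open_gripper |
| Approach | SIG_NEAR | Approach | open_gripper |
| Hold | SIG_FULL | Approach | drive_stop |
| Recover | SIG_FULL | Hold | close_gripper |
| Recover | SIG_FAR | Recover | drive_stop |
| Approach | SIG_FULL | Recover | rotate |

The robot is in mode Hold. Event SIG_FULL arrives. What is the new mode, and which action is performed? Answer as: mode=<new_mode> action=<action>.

current mode = Hold; filter table to that mode:
  (Hold, SIG_NEAR) → (Recover, close_gripper)
  (Hold, SIG_FAR) → (Recover, brake)
  (Hold, SIG_FULL) → (Approach, drive_stop)  ← event matches
event = SIG_FULL selects (Approach, drive_stop)

mode=Approach action=drive_stop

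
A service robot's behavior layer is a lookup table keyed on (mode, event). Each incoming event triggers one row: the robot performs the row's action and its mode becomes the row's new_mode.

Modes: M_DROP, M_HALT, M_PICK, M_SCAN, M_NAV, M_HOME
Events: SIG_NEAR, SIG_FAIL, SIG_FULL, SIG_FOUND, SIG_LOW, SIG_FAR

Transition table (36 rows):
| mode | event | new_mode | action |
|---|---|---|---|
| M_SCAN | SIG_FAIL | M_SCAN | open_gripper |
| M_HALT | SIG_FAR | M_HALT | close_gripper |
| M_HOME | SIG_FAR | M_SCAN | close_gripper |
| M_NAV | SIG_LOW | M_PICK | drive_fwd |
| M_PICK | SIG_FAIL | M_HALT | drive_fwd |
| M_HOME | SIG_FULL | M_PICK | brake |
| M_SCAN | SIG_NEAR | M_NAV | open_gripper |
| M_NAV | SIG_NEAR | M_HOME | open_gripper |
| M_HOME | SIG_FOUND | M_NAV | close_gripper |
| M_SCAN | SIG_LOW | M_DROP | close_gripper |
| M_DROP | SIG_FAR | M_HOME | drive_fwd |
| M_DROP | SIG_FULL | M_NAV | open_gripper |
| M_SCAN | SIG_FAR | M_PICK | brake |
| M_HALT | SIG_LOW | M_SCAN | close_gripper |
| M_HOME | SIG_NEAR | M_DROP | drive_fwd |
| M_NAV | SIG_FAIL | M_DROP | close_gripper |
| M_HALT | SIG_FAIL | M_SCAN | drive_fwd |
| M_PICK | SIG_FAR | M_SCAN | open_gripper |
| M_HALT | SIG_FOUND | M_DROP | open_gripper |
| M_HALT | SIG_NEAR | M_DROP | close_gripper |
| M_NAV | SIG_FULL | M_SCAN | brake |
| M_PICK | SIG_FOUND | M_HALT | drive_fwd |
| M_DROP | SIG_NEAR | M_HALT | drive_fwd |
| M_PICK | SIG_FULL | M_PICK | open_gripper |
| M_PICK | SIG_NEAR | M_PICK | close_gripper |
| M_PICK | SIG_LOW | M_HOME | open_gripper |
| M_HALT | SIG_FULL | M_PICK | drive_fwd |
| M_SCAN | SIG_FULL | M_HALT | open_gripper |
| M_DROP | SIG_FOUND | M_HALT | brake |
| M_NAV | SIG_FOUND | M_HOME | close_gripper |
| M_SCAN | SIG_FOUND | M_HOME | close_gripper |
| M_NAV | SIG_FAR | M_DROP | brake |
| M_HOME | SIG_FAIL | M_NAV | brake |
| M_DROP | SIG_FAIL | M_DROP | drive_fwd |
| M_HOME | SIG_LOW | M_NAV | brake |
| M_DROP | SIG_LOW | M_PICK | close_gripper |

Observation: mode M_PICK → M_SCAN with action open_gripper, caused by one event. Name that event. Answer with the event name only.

try SIG_NEAR: (M_PICK, SIG_NEAR) → (M_PICK, close_gripper)
try SIG_FAIL: (M_PICK, SIG_FAIL) → (M_HALT, drive_fwd)
try SIG_FULL: (M_PICK, SIG_FULL) → (M_PICK, open_gripper)
try SIG_FOUND: (M_PICK, SIG_FOUND) → (M_HALT, drive_fwd)
try SIG_LOW: (M_PICK, SIG_LOW) → (M_HOME, open_gripper)
try SIG_FAR: (M_PICK, SIG_FAR) → (M_SCAN, open_gripper)  ← matches

SIG_FAR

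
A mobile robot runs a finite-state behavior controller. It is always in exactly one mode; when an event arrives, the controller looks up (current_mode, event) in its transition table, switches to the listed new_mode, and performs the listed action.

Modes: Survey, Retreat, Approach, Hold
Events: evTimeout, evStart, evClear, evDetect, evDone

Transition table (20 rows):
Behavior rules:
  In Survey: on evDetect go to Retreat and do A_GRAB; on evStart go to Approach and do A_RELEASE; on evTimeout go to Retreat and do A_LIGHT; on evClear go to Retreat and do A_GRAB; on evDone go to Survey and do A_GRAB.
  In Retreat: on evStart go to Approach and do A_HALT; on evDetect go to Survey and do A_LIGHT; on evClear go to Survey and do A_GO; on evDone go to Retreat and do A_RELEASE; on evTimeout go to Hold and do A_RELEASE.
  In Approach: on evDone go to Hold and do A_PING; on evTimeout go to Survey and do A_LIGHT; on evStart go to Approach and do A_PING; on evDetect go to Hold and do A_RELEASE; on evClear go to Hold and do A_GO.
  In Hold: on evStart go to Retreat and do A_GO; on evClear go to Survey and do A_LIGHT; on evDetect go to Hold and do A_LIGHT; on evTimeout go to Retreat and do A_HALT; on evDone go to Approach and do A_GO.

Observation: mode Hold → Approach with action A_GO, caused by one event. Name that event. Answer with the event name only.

evDone

try evTimeout: (Hold, evTimeout) → (Retreat, A_HALT)
try evStart: (Hold, evStart) → (Retreat, A_GO)
try evClear: (Hold, evClear) → (Survey, A_LIGHT)
try evDetect: (Hold, evDetect) → (Hold, A_LIGHT)
try evDone: (Hold, evDone) → (Approach, A_GO)  ← matches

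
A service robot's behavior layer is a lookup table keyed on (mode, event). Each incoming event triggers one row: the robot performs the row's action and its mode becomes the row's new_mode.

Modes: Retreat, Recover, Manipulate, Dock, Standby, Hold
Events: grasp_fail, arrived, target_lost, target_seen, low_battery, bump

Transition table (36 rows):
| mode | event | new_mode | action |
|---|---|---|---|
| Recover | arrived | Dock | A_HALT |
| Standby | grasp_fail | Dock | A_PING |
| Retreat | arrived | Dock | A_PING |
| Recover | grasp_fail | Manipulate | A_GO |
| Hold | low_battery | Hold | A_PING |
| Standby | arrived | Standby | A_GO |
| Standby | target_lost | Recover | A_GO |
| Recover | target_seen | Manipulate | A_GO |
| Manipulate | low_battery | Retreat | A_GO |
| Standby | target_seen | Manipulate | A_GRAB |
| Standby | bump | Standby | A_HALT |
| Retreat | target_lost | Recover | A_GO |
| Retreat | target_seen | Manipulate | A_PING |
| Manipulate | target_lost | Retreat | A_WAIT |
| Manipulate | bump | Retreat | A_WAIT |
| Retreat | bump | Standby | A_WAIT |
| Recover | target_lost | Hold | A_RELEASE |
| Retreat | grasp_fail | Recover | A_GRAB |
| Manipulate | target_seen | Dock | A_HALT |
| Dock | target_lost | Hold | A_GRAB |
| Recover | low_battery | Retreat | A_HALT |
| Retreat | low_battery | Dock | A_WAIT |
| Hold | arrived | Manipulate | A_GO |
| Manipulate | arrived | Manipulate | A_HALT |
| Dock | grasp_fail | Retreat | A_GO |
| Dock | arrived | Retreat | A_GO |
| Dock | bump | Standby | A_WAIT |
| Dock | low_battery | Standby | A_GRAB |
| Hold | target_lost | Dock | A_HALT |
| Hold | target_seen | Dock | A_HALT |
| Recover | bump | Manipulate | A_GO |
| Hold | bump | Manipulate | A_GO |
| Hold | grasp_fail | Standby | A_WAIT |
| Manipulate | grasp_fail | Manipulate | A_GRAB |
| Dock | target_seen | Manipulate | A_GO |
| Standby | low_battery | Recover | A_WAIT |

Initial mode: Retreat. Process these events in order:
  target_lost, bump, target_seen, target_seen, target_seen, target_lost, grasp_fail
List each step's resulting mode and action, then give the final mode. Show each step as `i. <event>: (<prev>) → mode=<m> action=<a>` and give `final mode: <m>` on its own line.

final mode: Standby

1. target_lost: (Retreat) → mode=Recover action=A_GO
2. bump: (Recover) → mode=Manipulate action=A_GO
3. target_seen: (Manipulate) → mode=Dock action=A_HALT
4. target_seen: (Dock) → mode=Manipulate action=A_GO
5. target_seen: (Manipulate) → mode=Dock action=A_HALT
6. target_lost: (Dock) → mode=Hold action=A_GRAB
7. grasp_fail: (Hold) → mode=Standby action=A_WAIT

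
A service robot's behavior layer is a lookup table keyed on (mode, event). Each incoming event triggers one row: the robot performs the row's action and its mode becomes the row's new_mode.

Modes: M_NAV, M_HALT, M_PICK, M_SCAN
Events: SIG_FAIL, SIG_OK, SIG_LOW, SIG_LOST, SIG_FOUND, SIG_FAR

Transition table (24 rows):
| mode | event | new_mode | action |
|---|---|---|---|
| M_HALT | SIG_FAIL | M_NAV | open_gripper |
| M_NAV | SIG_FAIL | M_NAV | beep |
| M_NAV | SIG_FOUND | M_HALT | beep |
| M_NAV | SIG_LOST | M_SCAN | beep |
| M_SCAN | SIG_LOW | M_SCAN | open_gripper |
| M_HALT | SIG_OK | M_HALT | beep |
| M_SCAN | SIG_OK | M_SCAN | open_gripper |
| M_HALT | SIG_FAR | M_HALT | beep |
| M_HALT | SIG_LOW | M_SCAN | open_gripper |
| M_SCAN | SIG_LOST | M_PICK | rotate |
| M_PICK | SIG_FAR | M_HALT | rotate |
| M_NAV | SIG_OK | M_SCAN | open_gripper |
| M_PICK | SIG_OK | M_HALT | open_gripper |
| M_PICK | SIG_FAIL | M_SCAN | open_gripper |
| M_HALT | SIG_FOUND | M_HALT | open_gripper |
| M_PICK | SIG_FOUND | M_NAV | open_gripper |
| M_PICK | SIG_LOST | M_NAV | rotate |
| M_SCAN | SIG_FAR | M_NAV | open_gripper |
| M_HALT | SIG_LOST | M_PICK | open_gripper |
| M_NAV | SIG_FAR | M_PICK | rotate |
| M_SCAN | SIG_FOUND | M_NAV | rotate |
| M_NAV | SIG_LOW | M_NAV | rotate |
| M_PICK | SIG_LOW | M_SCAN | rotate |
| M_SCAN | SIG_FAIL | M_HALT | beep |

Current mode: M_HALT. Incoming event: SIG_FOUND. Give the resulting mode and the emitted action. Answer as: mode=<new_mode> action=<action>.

current mode = M_HALT; filter table to that mode:
  (M_HALT, SIG_FAIL) → (M_NAV, open_gripper)
  (M_HALT, SIG_OK) → (M_HALT, beep)
  (M_HALT, SIG_FAR) → (M_HALT, beep)
  (M_HALT, SIG_LOW) → (M_SCAN, open_gripper)
  (M_HALT, SIG_FOUND) → (M_HALT, open_gripper)  ← event matches
  (M_HALT, SIG_LOST) → (M_PICK, open_gripper)
event = SIG_FOUND selects (M_HALT, open_gripper)

mode=M_HALT action=open_gripper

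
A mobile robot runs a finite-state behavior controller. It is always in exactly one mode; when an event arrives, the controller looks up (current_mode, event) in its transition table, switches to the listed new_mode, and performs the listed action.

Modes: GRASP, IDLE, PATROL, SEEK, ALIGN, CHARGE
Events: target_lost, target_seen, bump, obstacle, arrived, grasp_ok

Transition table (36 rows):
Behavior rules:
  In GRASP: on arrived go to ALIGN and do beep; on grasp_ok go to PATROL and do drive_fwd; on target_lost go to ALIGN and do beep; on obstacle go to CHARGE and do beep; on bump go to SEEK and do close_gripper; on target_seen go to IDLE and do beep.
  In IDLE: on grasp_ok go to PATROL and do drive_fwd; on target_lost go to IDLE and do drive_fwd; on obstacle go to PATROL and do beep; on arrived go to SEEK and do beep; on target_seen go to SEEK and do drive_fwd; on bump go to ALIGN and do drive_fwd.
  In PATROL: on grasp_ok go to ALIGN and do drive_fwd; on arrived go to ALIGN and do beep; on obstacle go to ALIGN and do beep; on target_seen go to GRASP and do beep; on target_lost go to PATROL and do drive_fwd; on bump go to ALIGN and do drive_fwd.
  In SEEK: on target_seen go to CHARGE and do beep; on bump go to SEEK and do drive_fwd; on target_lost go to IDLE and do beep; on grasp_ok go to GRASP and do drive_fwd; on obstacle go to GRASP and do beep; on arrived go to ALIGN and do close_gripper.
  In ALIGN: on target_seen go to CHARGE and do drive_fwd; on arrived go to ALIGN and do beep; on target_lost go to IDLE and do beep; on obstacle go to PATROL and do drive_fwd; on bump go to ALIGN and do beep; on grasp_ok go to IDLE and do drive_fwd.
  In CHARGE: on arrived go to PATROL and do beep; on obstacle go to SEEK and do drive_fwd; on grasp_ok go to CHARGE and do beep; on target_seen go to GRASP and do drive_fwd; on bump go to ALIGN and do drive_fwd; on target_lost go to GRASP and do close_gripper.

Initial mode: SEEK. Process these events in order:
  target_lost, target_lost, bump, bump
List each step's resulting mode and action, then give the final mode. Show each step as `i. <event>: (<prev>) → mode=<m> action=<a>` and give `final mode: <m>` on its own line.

final mode: ALIGN

1. target_lost: (SEEK) → mode=IDLE action=beep
2. target_lost: (IDLE) → mode=IDLE action=drive_fwd
3. bump: (IDLE) → mode=ALIGN action=drive_fwd
4. bump: (ALIGN) → mode=ALIGN action=beep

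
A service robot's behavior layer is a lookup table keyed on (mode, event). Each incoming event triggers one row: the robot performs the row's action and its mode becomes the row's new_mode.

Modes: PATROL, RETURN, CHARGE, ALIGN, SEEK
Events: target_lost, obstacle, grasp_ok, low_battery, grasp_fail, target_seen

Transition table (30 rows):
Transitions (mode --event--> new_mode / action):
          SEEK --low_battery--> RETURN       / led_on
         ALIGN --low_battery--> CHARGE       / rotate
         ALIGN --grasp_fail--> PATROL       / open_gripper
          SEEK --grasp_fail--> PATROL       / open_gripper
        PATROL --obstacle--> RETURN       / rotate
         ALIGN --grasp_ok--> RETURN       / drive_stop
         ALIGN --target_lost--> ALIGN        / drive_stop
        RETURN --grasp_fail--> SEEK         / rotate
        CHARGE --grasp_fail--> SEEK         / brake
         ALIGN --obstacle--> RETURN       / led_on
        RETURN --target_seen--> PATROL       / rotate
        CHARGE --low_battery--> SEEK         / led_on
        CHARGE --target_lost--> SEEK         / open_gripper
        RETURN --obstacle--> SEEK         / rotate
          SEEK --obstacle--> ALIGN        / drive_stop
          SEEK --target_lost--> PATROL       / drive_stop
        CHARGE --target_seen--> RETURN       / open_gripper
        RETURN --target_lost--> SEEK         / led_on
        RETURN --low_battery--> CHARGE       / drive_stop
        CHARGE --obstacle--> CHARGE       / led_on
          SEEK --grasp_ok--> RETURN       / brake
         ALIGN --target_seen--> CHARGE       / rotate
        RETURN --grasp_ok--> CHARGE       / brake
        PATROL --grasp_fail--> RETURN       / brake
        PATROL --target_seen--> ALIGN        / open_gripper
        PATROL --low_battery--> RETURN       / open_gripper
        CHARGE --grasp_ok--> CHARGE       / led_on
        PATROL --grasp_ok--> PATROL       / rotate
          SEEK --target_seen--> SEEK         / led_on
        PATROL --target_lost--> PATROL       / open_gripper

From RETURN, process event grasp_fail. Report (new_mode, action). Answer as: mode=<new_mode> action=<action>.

current mode = RETURN; filter table to that mode:
  (RETURN, grasp_fail) → (SEEK, rotate)  ← event matches
  (RETURN, target_seen) → (PATROL, rotate)
  (RETURN, obstacle) → (SEEK, rotate)
  (RETURN, target_lost) → (SEEK, led_on)
  (RETURN, low_battery) → (CHARGE, drive_stop)
  (RETURN, grasp_ok) → (CHARGE, brake)
event = grasp_fail selects (SEEK, rotate)

mode=SEEK action=rotate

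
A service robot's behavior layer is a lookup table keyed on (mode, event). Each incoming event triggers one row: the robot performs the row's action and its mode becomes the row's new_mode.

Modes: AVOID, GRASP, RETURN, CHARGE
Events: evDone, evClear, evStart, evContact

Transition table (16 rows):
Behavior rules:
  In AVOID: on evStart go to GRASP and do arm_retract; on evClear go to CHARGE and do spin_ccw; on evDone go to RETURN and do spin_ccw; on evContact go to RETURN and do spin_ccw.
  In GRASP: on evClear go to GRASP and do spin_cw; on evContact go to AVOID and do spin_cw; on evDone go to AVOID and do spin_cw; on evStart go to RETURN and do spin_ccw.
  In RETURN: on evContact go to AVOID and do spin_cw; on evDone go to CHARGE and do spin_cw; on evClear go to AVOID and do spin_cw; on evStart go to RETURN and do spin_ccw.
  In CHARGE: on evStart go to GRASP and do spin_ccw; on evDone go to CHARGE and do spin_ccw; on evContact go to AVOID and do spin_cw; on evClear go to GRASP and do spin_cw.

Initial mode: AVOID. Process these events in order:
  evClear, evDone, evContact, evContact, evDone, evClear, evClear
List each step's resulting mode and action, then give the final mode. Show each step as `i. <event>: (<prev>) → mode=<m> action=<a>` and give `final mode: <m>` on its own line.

1. evClear: (AVOID) → mode=CHARGE action=spin_ccw
2. evDone: (CHARGE) → mode=CHARGE action=spin_ccw
3. evContact: (CHARGE) → mode=AVOID action=spin_cw
4. evContact: (AVOID) → mode=RETURN action=spin_ccw
5. evDone: (RETURN) → mode=CHARGE action=spin_cw
6. evClear: (CHARGE) → mode=GRASP action=spin_cw
7. evClear: (GRASP) → mode=GRASP action=spin_cw

final mode: GRASP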